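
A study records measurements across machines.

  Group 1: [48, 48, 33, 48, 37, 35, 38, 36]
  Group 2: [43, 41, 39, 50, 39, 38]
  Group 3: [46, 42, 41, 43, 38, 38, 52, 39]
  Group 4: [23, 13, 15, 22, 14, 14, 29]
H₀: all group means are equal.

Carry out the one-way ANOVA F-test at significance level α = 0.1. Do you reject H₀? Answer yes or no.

reject H₀: yes

Group means [40.38, 41.67, 42.38, 18.57], grand mean 35.931
SSB = Σnᵢ(x̄ᵢ−x̄)² = 2797.064; SSW = ΣΣ(x−x̄ᵢ)² = 776.798
MSB = 2797.064/3 = 932.3548; MSW = 776.798/25 = 31.0719
F = MSB/MSW = 30.0064
df = (3, 25)
p-value (upper-tail) = 0.00000
At α=0.1: p < α → reject H₀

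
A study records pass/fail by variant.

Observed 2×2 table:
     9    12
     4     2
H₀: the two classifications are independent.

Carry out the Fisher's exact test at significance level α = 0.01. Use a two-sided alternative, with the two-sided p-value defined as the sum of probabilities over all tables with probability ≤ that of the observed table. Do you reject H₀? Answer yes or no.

Margins: r₁=21, r₂=6, c₁=13, c₂=14, n=27
p_obs = C(21,9)·C(6,4)/C(27,13); sum pmf over tables with pmf ≤ p_obs
p-value (two-sided) = 0.38454
At α=0.01: p ≥ α → fail to reject H₀

reject H₀: no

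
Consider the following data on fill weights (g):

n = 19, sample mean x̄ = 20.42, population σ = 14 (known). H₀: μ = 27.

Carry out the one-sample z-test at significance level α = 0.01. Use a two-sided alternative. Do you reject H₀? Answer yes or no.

reject H₀: no

SE = σ/√n = 14/√19 = 3.2118
z = (x̄−μ₀)/SE = (20.42−27)/3.2118 = -2.0487
p-value (two-sided) = 0.04049
At α=0.01: p ≥ α → fail to reject H₀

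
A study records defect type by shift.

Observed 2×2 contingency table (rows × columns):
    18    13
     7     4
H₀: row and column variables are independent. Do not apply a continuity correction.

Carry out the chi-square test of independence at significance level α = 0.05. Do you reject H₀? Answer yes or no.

Row totals [31, 11], col totals [25, 17], n=42
χ² = (18−18.45)²/18.45 + (13−12.55)²/12.55 + (7−6.55)²/6.55 + (4−4.45)²/4.45 = 0.1046
df = 1
p-value (upper-tail) = 0.74635
At α=0.05: p ≥ α → fail to reject H₀

reject H₀: no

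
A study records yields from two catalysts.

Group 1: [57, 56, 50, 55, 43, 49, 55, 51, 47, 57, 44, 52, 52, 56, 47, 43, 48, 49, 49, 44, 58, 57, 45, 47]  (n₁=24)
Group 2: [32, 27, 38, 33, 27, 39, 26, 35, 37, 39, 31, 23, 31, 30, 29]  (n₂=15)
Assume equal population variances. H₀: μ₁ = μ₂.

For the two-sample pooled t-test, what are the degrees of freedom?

df = n₁ + n₂ − 2 = 24 + 15 − 2 = 37

degrees of freedom = 37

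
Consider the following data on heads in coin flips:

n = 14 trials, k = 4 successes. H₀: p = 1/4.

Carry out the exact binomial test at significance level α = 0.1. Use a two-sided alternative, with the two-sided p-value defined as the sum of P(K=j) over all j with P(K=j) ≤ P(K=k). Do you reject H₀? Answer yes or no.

reject H₀: no

Exact binomial: n=14, k=4, p₀=1/4=0.2500
P(X=j) = C(n,j)·p₀^j·(1−p₀)^(n−j); p = Σ P(X=j) over j with P(X=j) ≤ P(X=4)
p-value (two-sided) = 0.75979
At α=0.1: p ≥ α → fail to reject H₀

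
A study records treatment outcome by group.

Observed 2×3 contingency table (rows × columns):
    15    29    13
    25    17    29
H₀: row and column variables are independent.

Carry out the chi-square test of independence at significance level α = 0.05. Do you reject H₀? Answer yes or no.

Row totals [57, 71], col totals [40, 46, 42], n=128
χ² = (15−17.81)²/17.81 + (29−20.48)²/20.48 + (13−18.70)²/18.70 + (25−22.19)²/22.19 + (17−25.52)²/25.52 + (29−23.30)²/23.30 = 10.3179
df = 2
p-value (upper-tail) = 0.00575
At α=0.05: p < α → reject H₀

reject H₀: yes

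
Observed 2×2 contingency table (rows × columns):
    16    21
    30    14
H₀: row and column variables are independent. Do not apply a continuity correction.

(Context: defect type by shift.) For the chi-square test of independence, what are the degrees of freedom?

degrees of freedom = 1

df = (r−1)(c−1) = (2−1)·(2−1) = 1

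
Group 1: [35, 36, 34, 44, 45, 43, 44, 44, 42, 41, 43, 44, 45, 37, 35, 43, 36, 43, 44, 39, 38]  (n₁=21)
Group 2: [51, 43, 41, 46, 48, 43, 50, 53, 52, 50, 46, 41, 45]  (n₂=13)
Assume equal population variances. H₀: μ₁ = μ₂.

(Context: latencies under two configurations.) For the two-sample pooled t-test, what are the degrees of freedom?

degrees of freedom = 32

df = n₁ + n₂ − 2 = 21 + 13 − 2 = 32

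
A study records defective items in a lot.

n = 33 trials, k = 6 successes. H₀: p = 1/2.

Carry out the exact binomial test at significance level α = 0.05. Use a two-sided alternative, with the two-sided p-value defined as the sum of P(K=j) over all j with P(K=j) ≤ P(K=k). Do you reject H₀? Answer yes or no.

Exact binomial: n=33, k=6, p₀=1/2=0.5000
P(X=j) = C(n,j)·p₀^j·(1−p₀)^(n−j); p = Σ P(X=j) over j with P(X=j) ≤ P(X=6)
p-value (two-sided) = 0.00032
At α=0.05: p < α → reject H₀

reject H₀: yes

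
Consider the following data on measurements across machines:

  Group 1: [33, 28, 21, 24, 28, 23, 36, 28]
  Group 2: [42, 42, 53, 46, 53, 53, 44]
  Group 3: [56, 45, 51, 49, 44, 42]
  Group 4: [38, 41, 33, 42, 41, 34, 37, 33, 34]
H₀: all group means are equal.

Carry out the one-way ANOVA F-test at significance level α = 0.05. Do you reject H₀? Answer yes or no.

reject H₀: yes

Group means [27.62, 47.57, 47.83, 37.00], grand mean 39.133
SSB = Σnᵢ(x̄ᵢ−x̄)² = 2053.044; SSW = ΣΣ(x−x̄ᵢ)² = 586.423
MSB = 2053.044/3 = 684.3480; MSW = 586.423/26 = 22.5547
F = MSB/MSW = 30.3417
df = (3, 26)
p-value (upper-tail) = 0.00000
At α=0.05: p < α → reject H₀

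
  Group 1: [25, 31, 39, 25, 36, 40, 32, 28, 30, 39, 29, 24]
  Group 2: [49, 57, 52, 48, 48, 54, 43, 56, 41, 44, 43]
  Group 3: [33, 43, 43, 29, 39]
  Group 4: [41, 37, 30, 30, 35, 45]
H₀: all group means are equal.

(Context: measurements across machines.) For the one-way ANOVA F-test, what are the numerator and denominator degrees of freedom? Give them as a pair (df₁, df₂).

degrees of freedom = [3, 30]

k = 4 groups, N = 34 total
df = (k−1, N−k) = (4−1, 34−4) = (3, 30)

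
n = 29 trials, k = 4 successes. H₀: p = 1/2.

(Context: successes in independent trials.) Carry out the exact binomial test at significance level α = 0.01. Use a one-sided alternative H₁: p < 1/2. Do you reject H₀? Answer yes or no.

Exact binomial: n=29, k=4, p₀=1/2=0.5000
P(X≤4) from Σ C(n,i)·p₀^i·(1−p₀)^(n−i)
p-value (one-sided, H₁ less) = 0.00005
At α=0.01: p < α → reject H₀

reject H₀: yes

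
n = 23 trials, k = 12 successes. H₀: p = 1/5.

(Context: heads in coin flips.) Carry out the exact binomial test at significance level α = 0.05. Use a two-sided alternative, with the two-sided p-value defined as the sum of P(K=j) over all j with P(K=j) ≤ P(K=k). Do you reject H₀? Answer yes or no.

Exact binomial: n=23, k=12, p₀=1/5=0.2000
P(X=j) = C(n,j)·p₀^j·(1−p₀)^(n−j); p = Σ P(X=j) over j with P(X=j) ≤ P(X=12)
p-value (two-sided) = 0.00060
At α=0.05: p < α → reject H₀

reject H₀: yes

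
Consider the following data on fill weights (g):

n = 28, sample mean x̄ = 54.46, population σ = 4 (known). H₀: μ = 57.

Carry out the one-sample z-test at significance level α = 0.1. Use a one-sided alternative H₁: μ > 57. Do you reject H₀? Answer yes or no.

reject H₀: no

SE = σ/√n = 4/√28 = 0.7559
z = (x̄−μ₀)/SE = (54.46−57)/0.7559 = -3.3601
p-value (one-sided, H₁ greater) = 0.99961
At α=0.1: p ≥ α → fail to reject H₀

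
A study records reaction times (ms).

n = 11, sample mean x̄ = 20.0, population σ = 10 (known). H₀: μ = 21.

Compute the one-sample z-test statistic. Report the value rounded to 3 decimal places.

test statistic = -0.332

SE = σ/√n = 10/√11 = 3.0151
z = (x̄−μ₀)/SE = (20.0−21)/3.0151 = -0.3317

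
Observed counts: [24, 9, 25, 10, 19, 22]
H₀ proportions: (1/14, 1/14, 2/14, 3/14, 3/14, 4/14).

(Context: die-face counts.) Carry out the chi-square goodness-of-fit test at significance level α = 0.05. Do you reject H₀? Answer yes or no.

reject H₀: yes

n = 109; E_i = n·p_i = [7.79, 7.79, 15.57, 23.36, 23.36, 31.14]
χ² = (24−7.79)²/7.79 + (9−7.79)²/7.79 + (25−15.57)²/15.57 + (10−23.36)²/23.36 + (19−23.36)²/23.36 + (22−31.14)²/31.14 = 50.8012
df = 5
p-value (upper-tail) = 0.00000
At α=0.05: p < α → reject H₀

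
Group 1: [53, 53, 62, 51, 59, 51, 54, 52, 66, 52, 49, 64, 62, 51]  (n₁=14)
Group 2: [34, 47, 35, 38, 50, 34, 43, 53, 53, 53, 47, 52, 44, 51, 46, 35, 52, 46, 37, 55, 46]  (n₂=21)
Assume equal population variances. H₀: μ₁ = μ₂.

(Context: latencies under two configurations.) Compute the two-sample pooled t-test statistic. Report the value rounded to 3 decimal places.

x̄₁=55.643, s₁=5.692, n₁=14
x̄₂=45.286, s₂=7.142, n₂=21
s_p² = [13·5.692² + 20·7.142²]/33 = 43.6818
SE = √(s_p²·(1/14+1/21)) = 2.2804
t = (55.643−45.286)/2.2804 = 4.5418
df = 33

test statistic = 4.542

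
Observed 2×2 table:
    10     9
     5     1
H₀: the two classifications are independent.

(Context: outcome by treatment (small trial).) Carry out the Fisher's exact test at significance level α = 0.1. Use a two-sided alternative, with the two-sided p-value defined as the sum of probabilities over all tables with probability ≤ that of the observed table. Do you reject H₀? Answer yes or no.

reject H₀: no

Margins: r₁=19, r₂=6, c₁=15, c₂=10, n=25
p_obs = C(19,10)·C(6,5)/C(25,15); sum pmf over tables with pmf ≤ p_obs
p-value (two-sided) = 0.34486
At α=0.1: p ≥ α → fail to reject H₀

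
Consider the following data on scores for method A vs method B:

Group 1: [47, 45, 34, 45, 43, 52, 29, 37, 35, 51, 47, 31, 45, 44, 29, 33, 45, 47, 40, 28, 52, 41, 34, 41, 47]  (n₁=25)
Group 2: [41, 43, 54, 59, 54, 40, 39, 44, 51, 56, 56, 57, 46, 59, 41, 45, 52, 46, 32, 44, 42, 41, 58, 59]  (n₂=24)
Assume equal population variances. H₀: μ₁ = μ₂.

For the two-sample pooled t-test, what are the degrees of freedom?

degrees of freedom = 47

df = n₁ + n₂ − 2 = 25 + 24 − 2 = 47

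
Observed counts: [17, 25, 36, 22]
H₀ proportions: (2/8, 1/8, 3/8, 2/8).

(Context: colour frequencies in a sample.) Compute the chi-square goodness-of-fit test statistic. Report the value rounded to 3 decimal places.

n = 100; E_i = n·p_i = [25.00, 12.50, 37.50, 25.00]
χ² = (17−25.00)²/25.00 + (25−12.50)²/12.50 + (36−37.50)²/37.50 + (22−25.00)²/25.00 = 15.4800
df = 3

test statistic = 15.480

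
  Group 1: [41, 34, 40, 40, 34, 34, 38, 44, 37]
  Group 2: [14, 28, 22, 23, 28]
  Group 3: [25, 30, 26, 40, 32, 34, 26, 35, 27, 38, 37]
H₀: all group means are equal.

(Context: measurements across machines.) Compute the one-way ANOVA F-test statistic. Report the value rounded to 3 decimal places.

Group means [38.00, 23.00, 31.82], grand mean 32.280
SSB = Σnᵢ(x̄ᵢ−x̄)² = 727.404; SSW = ΣΣ(x−x̄ᵢ)² = 521.636
MSB = 727.404/2 = 363.7018; MSW = 521.636/22 = 23.7107
F = MSB/MSW = 15.3391
df = (2, 22)

test statistic = 15.339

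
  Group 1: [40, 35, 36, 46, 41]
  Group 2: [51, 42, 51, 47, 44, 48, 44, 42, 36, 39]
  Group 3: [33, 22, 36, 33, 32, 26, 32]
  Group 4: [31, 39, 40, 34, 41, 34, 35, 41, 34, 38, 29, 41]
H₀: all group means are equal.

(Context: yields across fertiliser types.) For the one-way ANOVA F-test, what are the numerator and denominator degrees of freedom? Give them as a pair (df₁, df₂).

degrees of freedom = [3, 30]

k = 4 groups, N = 34 total
df = (k−1, N−k) = (4−1, 34−4) = (3, 30)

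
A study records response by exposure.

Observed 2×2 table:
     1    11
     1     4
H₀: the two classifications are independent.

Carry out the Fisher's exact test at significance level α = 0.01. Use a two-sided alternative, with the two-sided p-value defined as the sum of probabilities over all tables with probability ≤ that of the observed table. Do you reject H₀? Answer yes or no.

Margins: r₁=12, r₂=5, c₁=2, c₂=15, n=17
p_obs = C(12,1)·C(5,1)/C(17,2); sum pmf over tables with pmf ≤ p_obs
p-value (two-sided) = 0.51471
At α=0.01: p ≥ α → fail to reject H₀

reject H₀: no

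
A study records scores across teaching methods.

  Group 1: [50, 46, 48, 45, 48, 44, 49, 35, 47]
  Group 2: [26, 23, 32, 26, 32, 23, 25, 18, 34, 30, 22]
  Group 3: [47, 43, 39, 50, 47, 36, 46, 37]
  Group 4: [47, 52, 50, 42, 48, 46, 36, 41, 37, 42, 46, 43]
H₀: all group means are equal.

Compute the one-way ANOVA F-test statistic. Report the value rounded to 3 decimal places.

test statistic = 36.064

Group means [45.78, 26.45, 43.12, 44.17], grand mean 39.450
SSB = Σnᵢ(x̄ᵢ−x̄)² = 2593.076; SSW = ΣΣ(x−x̄ᵢ)² = 862.824
MSB = 2593.076/3 = 864.3585; MSW = 862.824/36 = 23.9673
F = MSB/MSW = 36.0640
df = (3, 36)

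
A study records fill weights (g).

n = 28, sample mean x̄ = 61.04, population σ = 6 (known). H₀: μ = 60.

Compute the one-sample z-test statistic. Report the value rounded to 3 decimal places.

test statistic = 0.917

SE = σ/√n = 6/√28 = 1.1339
z = (x̄−μ₀)/SE = (61.04−60)/1.1339 = 0.9172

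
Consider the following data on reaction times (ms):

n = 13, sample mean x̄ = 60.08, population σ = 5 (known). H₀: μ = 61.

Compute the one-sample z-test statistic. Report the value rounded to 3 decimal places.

SE = σ/√n = 5/√13 = 1.3868
z = (x̄−μ₀)/SE = (60.08−61)/1.3868 = -0.6634

test statistic = -0.663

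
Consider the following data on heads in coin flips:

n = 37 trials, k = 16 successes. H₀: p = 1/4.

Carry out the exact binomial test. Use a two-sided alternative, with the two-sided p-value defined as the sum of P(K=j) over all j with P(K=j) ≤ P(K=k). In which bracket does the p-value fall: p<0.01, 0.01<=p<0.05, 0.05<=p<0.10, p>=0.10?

p-value bracket: 0.01<=p<0.05

Exact binomial: n=37, k=16, p₀=1/4=0.2500
P(X=j) = C(n,j)·p₀^j·(1−p₀)^(n−j); p = Σ P(X=j) over j with P(X=j) ≤ P(X=16)
p-value (two-sided) = 0.02060
→ bracket: 0.01<=p<0.05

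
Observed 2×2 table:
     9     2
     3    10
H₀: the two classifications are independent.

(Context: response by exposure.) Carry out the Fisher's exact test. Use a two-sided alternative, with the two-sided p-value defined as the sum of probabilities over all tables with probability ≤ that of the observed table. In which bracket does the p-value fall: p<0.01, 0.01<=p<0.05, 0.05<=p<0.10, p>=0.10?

Margins: r₁=11, r₂=13, c₁=12, c₂=12, n=24
p_obs = C(11,9)·C(13,3)/C(24,12); sum pmf over tables with pmf ≤ p_obs
p-value (two-sided) = 0.01228
→ bracket: 0.01<=p<0.05

p-value bracket: 0.01<=p<0.05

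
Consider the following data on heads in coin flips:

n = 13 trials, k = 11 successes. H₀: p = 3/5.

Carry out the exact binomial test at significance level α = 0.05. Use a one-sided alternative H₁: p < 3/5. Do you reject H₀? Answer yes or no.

Exact binomial: n=13, k=11, p₀=3/5=0.6000
P(X≤11) from Σ C(n,i)·p₀^i·(1−p₀)^(n−i)
p-value (one-sided, H₁ less) = 0.98737
At α=0.05: p ≥ α → fail to reject H₀

reject H₀: no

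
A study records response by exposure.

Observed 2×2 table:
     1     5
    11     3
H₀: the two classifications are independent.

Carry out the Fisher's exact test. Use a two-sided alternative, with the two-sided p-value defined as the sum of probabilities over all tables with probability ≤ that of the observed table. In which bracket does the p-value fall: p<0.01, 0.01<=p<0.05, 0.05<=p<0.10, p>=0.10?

p-value bracket: 0.01<=p<0.05

Margins: r₁=6, r₂=14, c₁=12, c₂=8, n=20
p_obs = C(6,1)·C(14,11)/C(20,12); sum pmf over tables with pmf ≤ p_obs
p-value (two-sided) = 0.01806
→ bracket: 0.01<=p<0.05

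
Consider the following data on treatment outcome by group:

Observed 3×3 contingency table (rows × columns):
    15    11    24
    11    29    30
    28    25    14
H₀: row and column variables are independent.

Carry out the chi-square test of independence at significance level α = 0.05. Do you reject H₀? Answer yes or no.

reject H₀: yes

Row totals [50, 70, 67], col totals [54, 65, 68], n=187
χ² = (15−14.44)²/14.44 + (11−17.38)²/17.38 + (24−18.18)²/18.18 + (11−20.21)²/20.21 + (29−24.33)²/24.33 + (30−25.45)²/25.45 + (28−19.35)²/19.35 + (25−23.29)²/23.29 + (14−24.36)²/24.36 = 18.5364
df = 4
p-value (upper-tail) = 0.00097
At α=0.05: p < α → reject H₀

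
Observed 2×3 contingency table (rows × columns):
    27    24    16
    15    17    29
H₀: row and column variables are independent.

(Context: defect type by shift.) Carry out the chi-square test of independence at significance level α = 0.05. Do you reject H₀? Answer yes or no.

Row totals [67, 61], col totals [42, 41, 45], n=128
χ² = (27−21.98)²/21.98 + (24−21.46)²/21.46 + (16−23.55)²/23.55 + (15−20.02)²/20.02 + (17−19.54)²/19.54 + (29−21.45)²/21.45 = 8.1158
df = 2
p-value (upper-tail) = 0.01729
At α=0.05: p < α → reject H₀

reject H₀: yes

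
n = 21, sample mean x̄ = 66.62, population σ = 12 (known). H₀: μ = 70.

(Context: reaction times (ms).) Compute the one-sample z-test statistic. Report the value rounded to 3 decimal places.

SE = σ/√n = 12/√21 = 2.6186
z = (x̄−μ₀)/SE = (66.62−70)/2.6186 = -1.2908

test statistic = -1.291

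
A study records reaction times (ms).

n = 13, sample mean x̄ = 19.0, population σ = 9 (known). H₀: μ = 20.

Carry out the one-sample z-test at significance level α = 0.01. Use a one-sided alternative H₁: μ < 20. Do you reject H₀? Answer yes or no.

SE = σ/√n = 9/√13 = 2.4962
z = (x̄−μ₀)/SE = (19.0−20)/2.4962 = -0.4006
p-value (one-sided, H₁ less) = 0.34435
At α=0.01: p ≥ α → fail to reject H₀

reject H₀: no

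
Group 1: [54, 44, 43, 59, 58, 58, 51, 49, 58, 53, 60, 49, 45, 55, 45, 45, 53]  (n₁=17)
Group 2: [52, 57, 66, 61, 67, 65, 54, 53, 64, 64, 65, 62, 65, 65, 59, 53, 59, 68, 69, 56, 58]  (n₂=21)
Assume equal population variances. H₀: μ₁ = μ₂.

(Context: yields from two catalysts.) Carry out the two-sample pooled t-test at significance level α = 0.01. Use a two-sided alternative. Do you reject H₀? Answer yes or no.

reject H₀: yes

x̄₁=51.706, s₁=5.839, n₁=17
x̄₂=61.048, s₂=5.352, n₂=21
s_p² = [16·5.839² + 20·5.352²]/36 = 31.0689
SE = √(s_p²·(1/17+1/21)) = 1.8185
t = (51.706−61.048)/1.8185 = -5.1370
df = 36
p-value (two-sided) = 0.00001
At α=0.01: p < α → reject H₀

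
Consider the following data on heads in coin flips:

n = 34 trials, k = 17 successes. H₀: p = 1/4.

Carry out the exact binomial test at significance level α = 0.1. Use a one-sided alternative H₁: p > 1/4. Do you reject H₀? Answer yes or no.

Exact binomial: n=34, k=17, p₀=1/4=0.2500
P(X≥17) from Σ C(n,i)·p₀^i·(1−p₀)^(n−i)
p-value (one-sided, H₁ greater) = 0.00146
At α=0.1: p < α → reject H₀

reject H₀: yes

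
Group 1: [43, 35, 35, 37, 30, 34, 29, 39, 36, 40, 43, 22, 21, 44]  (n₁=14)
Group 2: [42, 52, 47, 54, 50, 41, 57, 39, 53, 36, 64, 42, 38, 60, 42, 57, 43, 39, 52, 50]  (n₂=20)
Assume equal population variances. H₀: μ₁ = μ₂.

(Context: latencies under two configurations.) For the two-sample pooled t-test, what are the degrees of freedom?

degrees of freedom = 32

df = n₁ + n₂ − 2 = 14 + 20 − 2 = 32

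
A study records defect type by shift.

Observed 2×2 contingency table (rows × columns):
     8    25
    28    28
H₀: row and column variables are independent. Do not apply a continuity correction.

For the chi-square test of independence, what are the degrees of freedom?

df = (r−1)(c−1) = (2−1)·(2−1) = 1

degrees of freedom = 1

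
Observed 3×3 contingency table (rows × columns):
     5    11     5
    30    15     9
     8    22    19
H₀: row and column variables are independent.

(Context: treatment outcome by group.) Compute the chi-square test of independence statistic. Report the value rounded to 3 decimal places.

test statistic = 20.220

Row totals [21, 54, 49], col totals [43, 48, 33], n=124
χ² = (5−7.28)²/7.28 + (11−8.13)²/8.13 + (5−5.59)²/5.59 + (30−18.73)²/18.73 + (15−20.90)²/20.90 + (9−14.37)²/14.37 + (8−16.99)²/16.99 + (22−18.97)²/18.97 + (19−13.04)²/13.04 = 20.2204
df = 4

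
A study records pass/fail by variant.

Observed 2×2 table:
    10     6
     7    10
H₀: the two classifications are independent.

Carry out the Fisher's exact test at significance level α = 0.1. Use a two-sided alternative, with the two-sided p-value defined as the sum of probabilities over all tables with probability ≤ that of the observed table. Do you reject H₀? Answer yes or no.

Margins: r₁=16, r₂=17, c₁=17, c₂=16, n=33
p_obs = C(16,10)·C(17,7)/C(33,17); sum pmf over tables with pmf ≤ p_obs
p-value (two-sided) = 0.30283
At α=0.1: p ≥ α → fail to reject H₀

reject H₀: no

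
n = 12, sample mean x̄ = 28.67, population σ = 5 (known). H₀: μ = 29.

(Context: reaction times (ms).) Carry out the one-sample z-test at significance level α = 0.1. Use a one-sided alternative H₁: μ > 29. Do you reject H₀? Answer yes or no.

reject H₀: no

SE = σ/√n = 5/√12 = 1.4434
z = (x̄−μ₀)/SE = (28.67−29)/1.4434 = -0.2286
p-value (one-sided, H₁ greater) = 0.59042
At α=0.1: p ≥ α → fail to reject H₀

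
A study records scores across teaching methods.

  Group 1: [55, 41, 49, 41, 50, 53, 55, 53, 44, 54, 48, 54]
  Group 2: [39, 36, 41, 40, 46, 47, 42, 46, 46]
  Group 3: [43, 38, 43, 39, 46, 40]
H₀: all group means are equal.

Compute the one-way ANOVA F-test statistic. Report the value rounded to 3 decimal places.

Group means [49.75, 42.56, 41.50], grand mean 45.519
SSB = Σnᵢ(x̄ᵢ−x̄)² = 390.769; SSW = ΣΣ(x−x̄ᵢ)² = 467.972
MSB = 390.769/2 = 195.3843; MSW = 467.972/24 = 19.4988
F = MSB/MSW = 10.0203
df = (2, 24)

test statistic = 10.020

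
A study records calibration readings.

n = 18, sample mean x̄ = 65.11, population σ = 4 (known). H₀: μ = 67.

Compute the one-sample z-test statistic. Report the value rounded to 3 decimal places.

test statistic = -2.005

SE = σ/√n = 4/√18 = 0.9428
z = (x̄−μ₀)/SE = (65.11−67)/0.9428 = -2.0046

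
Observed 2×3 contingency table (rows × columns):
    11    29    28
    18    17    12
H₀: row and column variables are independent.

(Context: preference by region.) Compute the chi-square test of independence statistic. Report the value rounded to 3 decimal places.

Row totals [68, 47], col totals [29, 46, 40], n=115
χ² = (11−17.15)²/17.15 + (29−27.20)²/27.20 + (28−23.65)²/23.65 + (18−11.85)²/11.85 + (17−18.80)²/18.80 + (12−16.35)²/16.35 = 7.6401
df = 2

test statistic = 7.640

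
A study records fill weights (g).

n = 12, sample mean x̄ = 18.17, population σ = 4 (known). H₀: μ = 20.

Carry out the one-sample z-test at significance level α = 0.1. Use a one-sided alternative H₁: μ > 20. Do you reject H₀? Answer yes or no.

reject H₀: no

SE = σ/√n = 4/√12 = 1.1547
z = (x̄−μ₀)/SE = (18.17−20)/1.1547 = -1.5848
p-value (one-sided, H₁ greater) = 0.94350
At α=0.1: p ≥ α → fail to reject H₀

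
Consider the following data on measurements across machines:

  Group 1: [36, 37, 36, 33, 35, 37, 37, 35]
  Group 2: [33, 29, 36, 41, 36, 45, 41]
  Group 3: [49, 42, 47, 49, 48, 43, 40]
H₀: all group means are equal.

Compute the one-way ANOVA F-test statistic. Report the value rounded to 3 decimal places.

test statistic = 13.663

Group means [35.75, 37.29, 45.43], grand mean 39.318
SSB = Σnᵢ(x̄ᵢ−x̄)² = 392.130; SSW = ΣΣ(x−x̄ᵢ)² = 272.643
MSB = 392.130/2 = 196.0649; MSW = 272.643/19 = 14.3496
F = MSB/MSW = 13.6634
df = (2, 19)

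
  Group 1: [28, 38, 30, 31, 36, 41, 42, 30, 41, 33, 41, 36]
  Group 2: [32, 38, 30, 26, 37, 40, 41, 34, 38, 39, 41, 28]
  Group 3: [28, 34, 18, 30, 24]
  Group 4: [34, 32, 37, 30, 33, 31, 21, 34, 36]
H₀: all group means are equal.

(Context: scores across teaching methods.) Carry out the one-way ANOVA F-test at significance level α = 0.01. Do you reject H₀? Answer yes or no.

reject H₀: no

Group means [35.58, 35.33, 26.80, 32.00], grand mean 33.500
SSB = Σnᵢ(x̄ᵢ−x̄)² = 337.117; SSW = ΣΣ(x−x̄ᵢ)² = 906.383
MSB = 337.117/3 = 112.3722; MSW = 906.383/34 = 26.6583
F = MSB/MSW = 4.2153
df = (3, 34)
p-value (upper-tail) = 0.01226
At α=0.01: p ≥ α → fail to reject H₀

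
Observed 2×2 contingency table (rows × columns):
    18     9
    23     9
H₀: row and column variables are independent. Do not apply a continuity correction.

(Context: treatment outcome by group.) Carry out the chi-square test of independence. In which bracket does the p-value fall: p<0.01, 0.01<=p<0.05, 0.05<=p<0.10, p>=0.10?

Row totals [27, 32], col totals [41, 18], n=59
χ² = (18−18.76)²/18.76 + (9−8.24)²/8.24 + (23−22.24)²/22.24 + (9−9.76)²/9.76 = 0.1874
df = 1
p-value (upper-tail) = 0.66511
→ bracket: p>=0.10

p-value bracket: p>=0.10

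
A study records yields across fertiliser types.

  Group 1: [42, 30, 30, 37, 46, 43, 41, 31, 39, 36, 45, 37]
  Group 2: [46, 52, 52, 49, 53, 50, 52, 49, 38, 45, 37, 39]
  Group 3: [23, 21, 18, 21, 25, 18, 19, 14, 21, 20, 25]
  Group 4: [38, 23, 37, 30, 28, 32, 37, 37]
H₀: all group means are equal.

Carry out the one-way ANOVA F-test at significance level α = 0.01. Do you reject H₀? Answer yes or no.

Group means [38.08, 46.83, 20.45, 32.75], grand mean 35.023
SSB = Σnᵢ(x̄ᵢ−x̄)² = 4162.166; SSW = ΣΣ(x−x̄ᵢ)² = 1036.811
MSB = 4162.166/3 = 1387.3887; MSW = 1036.811/39 = 26.5849
F = MSB/MSW = 52.1871
df = (3, 39)
p-value (upper-tail) = 0.00000
At α=0.01: p < α → reject H₀

reject H₀: yes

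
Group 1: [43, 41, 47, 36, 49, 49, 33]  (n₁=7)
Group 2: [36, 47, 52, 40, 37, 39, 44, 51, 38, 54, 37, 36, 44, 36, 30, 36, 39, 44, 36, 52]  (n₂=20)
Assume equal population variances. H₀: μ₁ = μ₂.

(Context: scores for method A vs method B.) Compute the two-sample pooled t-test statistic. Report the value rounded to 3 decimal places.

x̄₁=42.571, s₁=6.321, n₁=7
x̄₂=41.400, s₂=6.754, n₂=20
s_p² = [6·6.321² + 19·6.754²]/25 = 44.2606
SE = √(s_p²·(1/7+1/20)) = 2.9216
t = (42.571−41.400)/2.9216 = 0.4009
df = 25

test statistic = 0.401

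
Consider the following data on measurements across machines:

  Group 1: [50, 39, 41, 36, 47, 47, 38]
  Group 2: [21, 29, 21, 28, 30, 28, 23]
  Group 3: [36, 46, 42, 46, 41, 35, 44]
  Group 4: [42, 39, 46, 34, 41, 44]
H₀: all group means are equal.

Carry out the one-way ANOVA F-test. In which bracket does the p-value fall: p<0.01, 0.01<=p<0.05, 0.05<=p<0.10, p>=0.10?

p-value bracket: p<0.01

Group means [42.57, 25.71, 41.43, 41.00], grand mean 37.556
SSB = Σnᵢ(x̄ᵢ−x̄)² = 1333.810; SSW = ΣΣ(x−x̄ᵢ)² = 472.857
MSB = 1333.810/3 = 444.6032; MSW = 472.857/23 = 20.5590
F = MSB/MSW = 21.6257
df = (3, 23)
p-value (upper-tail) = 0.00000
→ bracket: p<0.01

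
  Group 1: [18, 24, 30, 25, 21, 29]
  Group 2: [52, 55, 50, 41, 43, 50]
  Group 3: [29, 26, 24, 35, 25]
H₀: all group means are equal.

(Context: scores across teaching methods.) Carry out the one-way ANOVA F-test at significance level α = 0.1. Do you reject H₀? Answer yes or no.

reject H₀: yes

Group means [24.50, 48.50, 27.80], grand mean 33.941
SSB = Σnᵢ(x̄ᵢ−x̄)² = 1995.141; SSW = ΣΣ(x−x̄ᵢ)² = 329.800
MSB = 1995.141/2 = 997.5706; MSW = 329.800/14 = 23.5571
F = MSB/MSW = 42.3468
df = (2, 14)
p-value (upper-tail) = 0.00000
At α=0.1: p < α → reject H₀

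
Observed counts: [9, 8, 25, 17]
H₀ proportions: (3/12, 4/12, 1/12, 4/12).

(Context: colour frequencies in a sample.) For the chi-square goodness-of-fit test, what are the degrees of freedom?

df = k − 1 = 4 − 1 = 3

degrees of freedom = 3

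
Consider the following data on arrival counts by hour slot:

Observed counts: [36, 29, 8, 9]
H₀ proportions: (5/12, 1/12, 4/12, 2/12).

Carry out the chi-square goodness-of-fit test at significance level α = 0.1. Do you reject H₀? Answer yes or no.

n = 82; E_i = n·p_i = [34.17, 6.83, 27.33, 13.67]
χ² = (36−34.17)²/34.17 + (29−6.83)²/6.83 + (8−27.33)²/27.33 + (9−13.67)²/13.67 = 87.2732
df = 3
p-value (upper-tail) = 0.00000
At α=0.1: p < α → reject H₀

reject H₀: yes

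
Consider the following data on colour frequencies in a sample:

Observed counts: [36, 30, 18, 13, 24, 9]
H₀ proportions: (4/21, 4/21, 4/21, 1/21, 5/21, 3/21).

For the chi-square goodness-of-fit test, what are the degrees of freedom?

degrees of freedom = 5

df = k − 1 = 6 − 1 = 5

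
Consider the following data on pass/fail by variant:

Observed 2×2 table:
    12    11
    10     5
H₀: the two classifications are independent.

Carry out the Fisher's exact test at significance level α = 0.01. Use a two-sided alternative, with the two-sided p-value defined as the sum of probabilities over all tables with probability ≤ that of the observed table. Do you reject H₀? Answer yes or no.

reject H₀: no

Margins: r₁=23, r₂=15, c₁=22, c₂=16, n=38
p_obs = C(23,12)·C(15,10)/C(38,22); sum pmf over tables with pmf ≤ p_obs
p-value (two-sided) = 0.50608
At α=0.01: p ≥ α → fail to reject H₀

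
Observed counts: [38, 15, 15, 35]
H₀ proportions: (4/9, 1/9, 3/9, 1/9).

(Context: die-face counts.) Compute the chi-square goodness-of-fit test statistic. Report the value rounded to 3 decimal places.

n = 103; E_i = n·p_i = [45.78, 11.44, 34.33, 11.44]
χ² = (38−45.78)²/45.78 + (15−11.44)²/11.44 + (15−34.33)²/34.33 + (35−11.44)²/11.44 = 61.7961
df = 3

test statistic = 61.796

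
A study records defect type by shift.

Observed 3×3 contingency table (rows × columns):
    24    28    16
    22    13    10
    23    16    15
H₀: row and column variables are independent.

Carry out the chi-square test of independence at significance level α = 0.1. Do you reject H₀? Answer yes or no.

Row totals [68, 45, 54], col totals [69, 57, 41], n=167
χ² = (24−28.10)²/28.10 + (28−23.21)²/23.21 + (16−16.69)²/16.69 + (22−18.59)²/18.59 + (13−15.36)²/15.36 + (10−11.05)²/11.05 + (23−22.31)²/22.31 + (16−18.43)²/18.43 + (15−13.26)²/13.26 = 3.2719
df = 4
p-value (upper-tail) = 0.51340
At α=0.1: p ≥ α → fail to reject H₀

reject H₀: no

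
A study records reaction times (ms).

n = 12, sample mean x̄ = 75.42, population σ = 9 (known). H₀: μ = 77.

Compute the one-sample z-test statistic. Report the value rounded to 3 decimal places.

test statistic = -0.608

SE = σ/√n = 9/√12 = 2.5981
z = (x̄−μ₀)/SE = (75.42−77)/2.5981 = -0.6081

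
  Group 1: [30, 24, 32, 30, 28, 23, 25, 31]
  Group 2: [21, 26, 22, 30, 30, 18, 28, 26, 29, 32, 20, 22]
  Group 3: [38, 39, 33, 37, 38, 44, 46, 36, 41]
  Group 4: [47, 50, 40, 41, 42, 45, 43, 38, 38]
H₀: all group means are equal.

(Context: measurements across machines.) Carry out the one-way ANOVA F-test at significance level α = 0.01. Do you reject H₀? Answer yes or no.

reject H₀: yes

Group means [27.88, 25.33, 39.11, 42.67], grand mean 33.237
SSB = Σnᵢ(x̄ᵢ−x̄)² = 2090.438; SSW = ΣΣ(x−x̄ᵢ)² = 576.431
MSB = 2090.438/3 = 696.8126; MSW = 576.431/34 = 16.9538
F = MSB/MSW = 41.1006
df = (3, 34)
p-value (upper-tail) = 0.00000
At α=0.01: p < α → reject H₀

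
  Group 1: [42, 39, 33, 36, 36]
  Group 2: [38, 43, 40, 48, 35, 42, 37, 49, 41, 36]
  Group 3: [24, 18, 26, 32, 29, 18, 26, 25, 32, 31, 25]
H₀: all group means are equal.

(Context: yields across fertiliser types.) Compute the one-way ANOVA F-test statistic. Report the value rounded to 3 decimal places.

test statistic = 28.790

Group means [37.20, 40.90, 26.00], grand mean 33.885
SSB = Σnᵢ(x̄ᵢ−x̄)² = 1230.954; SSW = ΣΣ(x−x̄ᵢ)² = 491.700
MSB = 1230.954/2 = 615.4769; MSW = 491.700/23 = 21.3783
F = MSB/MSW = 28.7898
df = (2, 23)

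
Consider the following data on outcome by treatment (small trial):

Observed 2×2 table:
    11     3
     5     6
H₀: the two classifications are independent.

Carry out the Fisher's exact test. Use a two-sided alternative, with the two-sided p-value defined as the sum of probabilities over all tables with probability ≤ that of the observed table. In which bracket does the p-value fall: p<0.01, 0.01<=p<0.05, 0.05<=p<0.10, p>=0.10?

p-value bracket: p>=0.10

Margins: r₁=14, r₂=11, c₁=16, c₂=9, n=25
p_obs = C(14,11)·C(11,5)/C(25,16); sum pmf over tables with pmf ≤ p_obs
p-value (two-sided) = 0.11532
→ bracket: p>=0.10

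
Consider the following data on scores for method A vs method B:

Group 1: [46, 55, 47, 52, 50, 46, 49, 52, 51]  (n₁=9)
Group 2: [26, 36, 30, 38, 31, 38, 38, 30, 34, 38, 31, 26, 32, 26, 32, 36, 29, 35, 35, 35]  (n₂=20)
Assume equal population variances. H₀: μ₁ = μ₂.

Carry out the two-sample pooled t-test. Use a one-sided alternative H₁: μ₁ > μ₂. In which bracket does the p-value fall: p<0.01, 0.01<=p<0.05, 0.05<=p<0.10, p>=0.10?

p-value bracket: p<0.01

x̄₁=49.778, s₁=3.073, n₁=9
x̄₂=32.800, s₂=4.112, n₂=20
s_p² = [8·3.073² + 19·4.112²]/27 = 14.6947
SE = √(s_p²·(1/9+1/20)) = 1.5387
t = (49.778−32.800)/1.5387 = 11.0341
df = 27
p-value (one-sided, H₁ greater) = 0.00000
→ bracket: p<0.01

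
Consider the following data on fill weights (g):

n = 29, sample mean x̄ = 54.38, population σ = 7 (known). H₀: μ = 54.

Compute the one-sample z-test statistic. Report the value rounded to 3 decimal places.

test statistic = 0.292

SE = σ/√n = 7/√29 = 1.2999
z = (x̄−μ₀)/SE = (54.38−54)/1.2999 = 0.2923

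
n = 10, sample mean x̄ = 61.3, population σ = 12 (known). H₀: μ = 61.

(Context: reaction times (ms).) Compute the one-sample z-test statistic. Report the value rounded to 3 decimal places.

test statistic = 0.079

SE = σ/√n = 12/√10 = 3.7947
z = (x̄−μ₀)/SE = (61.3−61)/3.7947 = 0.0791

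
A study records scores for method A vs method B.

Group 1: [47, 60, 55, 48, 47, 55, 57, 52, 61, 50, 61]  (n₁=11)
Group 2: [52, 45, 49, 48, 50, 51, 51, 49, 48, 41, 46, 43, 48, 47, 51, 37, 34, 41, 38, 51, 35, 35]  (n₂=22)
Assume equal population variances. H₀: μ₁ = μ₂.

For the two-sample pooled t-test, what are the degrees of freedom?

df = n₁ + n₂ − 2 = 11 + 22 − 2 = 31

degrees of freedom = 31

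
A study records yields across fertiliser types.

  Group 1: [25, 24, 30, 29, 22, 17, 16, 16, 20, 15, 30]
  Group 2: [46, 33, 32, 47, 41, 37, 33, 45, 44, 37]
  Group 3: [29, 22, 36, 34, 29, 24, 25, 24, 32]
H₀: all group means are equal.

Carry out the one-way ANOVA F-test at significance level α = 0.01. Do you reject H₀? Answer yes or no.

reject H₀: yes

Group means [22.18, 39.50, 28.33], grand mean 29.800
SSB = Σnᵢ(x̄ᵢ−x̄)² = 1598.664; SSW = ΣΣ(x−x̄ᵢ)² = 838.136
MSB = 1598.664/2 = 799.3318; MSW = 838.136/27 = 31.0421
F = MSB/MSW = 25.7499
df = (2, 27)
p-value (upper-tail) = 0.00000
At α=0.01: p < α → reject H₀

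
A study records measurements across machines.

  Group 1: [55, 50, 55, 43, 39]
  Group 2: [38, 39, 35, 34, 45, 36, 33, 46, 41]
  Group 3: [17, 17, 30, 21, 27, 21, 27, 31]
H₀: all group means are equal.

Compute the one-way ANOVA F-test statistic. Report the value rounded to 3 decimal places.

Group means [48.40, 38.56, 23.88], grand mean 35.455
SSB = Σnᵢ(x̄ᵢ−x̄)² = 1997.157; SSW = ΣΣ(x−x̄ᵢ)² = 600.297
MSB = 1997.157/2 = 998.5787; MSW = 600.297/19 = 31.5946
F = MSB/MSW = 31.6060
df = (2, 19)

test statistic = 31.606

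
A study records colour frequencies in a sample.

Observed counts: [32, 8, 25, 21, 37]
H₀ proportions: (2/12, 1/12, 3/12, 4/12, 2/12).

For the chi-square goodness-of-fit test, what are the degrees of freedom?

degrees of freedom = 4

df = k − 1 = 5 − 1 = 4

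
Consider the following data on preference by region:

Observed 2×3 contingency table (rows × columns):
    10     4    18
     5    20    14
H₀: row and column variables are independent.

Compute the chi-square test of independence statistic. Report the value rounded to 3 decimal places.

test statistic = 12.262

Row totals [32, 39], col totals [15, 24, 32], n=71
χ² = (10−6.76)²/6.76 + (4−10.82)²/10.82 + (18−14.42)²/14.42 + (5−8.24)²/8.24 + (20−13.18)²/13.18 + (14−17.58)²/17.58 = 12.2624
df = 2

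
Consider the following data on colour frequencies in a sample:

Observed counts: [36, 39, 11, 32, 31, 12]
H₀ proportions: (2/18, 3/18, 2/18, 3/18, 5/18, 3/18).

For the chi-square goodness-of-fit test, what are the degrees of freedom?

df = k − 1 = 6 − 1 = 5

degrees of freedom = 5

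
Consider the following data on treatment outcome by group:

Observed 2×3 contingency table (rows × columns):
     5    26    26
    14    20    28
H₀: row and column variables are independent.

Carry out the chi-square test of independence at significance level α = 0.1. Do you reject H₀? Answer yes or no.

reject H₀: yes

Row totals [57, 62], col totals [19, 46, 54], n=119
χ² = (5−9.10)²/9.10 + (26−22.03)²/22.03 + (26−25.87)²/25.87 + (14−9.90)²/9.90 + (20−23.97)²/23.97 + (28−28.13)²/28.13 = 4.9184
df = 2
p-value (upper-tail) = 0.08550
At α=0.1: p < α → reject H₀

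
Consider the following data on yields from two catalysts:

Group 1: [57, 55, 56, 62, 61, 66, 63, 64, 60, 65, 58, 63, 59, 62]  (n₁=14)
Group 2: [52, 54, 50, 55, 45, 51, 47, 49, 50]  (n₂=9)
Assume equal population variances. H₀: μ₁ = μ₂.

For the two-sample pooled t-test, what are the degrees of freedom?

df = n₁ + n₂ − 2 = 14 + 9 − 2 = 21

degrees of freedom = 21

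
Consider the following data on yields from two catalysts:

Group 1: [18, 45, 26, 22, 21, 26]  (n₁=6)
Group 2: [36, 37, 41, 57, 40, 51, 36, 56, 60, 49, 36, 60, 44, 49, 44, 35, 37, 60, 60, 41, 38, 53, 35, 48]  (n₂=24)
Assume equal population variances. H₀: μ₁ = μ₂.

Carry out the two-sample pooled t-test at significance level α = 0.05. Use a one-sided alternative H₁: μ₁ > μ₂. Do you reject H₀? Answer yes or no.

x̄₁=26.333, s₁=9.647, n₁=6
x̄₂=45.958, s₂=9.238, n₂=24
s_p² = [5·9.647² + 23·9.238²]/28 = 86.7247
SE = √(s_p²·(1/6+1/24)) = 4.2506
t = (26.333−45.958)/4.2506 = -4.6170
df = 28
p-value (one-sided, H₁ greater) = 0.99996
At α=0.05: p ≥ α → fail to reject H₀

reject H₀: no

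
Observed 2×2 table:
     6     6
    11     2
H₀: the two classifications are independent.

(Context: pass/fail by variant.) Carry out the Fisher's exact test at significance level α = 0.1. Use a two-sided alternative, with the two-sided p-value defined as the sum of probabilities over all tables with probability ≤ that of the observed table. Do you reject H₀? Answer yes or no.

Margins: r₁=12, r₂=13, c₁=17, c₂=8, n=25
p_obs = C(12,6)·C(13,11)/C(25,17); sum pmf over tables with pmf ≤ p_obs
p-value (two-sided) = 0.09684
At α=0.1: p < α → reject H₀

reject H₀: yes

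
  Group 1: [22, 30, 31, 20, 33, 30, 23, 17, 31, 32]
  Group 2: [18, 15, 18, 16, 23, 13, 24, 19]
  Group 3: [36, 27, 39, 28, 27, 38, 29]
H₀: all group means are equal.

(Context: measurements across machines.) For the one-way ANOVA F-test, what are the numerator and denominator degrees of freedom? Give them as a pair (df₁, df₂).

degrees of freedom = [2, 22]

k = 3 groups, N = 25 total
df = (k−1, N−k) = (3−1, 25−3) = (2, 22)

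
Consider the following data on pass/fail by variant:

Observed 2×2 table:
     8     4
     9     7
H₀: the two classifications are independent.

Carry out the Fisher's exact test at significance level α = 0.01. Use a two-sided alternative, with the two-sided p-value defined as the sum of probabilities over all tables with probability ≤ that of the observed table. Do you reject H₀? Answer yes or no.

reject H₀: no

Margins: r₁=12, r₂=16, c₁=17, c₂=11, n=28
p_obs = C(12,8)·C(16,9)/C(28,17); sum pmf over tables with pmf ≤ p_obs
p-value (two-sided) = 0.70465
At α=0.01: p ≥ α → fail to reject H₀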